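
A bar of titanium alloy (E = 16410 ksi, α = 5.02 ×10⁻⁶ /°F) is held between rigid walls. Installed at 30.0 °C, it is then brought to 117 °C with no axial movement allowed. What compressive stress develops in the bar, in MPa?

88.9 MPa

E = 16410 ksi = 113.1 GPa.
α = 5.02×10⁻⁶/°F × 9/5 = 9.04×10⁻⁶/K.
ΔT = 87.00 K. Constrained thermal stress σ = E·α·ΔT = 113.1×10³ MPa × 9.04×10⁻⁶ × 87.00 = 88.9 MPa (compressive).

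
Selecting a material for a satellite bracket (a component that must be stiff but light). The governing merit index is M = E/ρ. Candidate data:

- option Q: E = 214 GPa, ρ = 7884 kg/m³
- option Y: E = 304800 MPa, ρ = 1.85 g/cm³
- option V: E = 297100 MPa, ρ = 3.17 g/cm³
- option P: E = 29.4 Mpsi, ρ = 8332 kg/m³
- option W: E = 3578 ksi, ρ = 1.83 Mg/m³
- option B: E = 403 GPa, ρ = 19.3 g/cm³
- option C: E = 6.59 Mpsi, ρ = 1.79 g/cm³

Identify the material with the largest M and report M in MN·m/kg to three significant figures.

option Y, M = 165 MN·m/kg

In SI units:
  option Q: E = 214.0 GPa, ρ = 7884 kg/m³
  option Y: E = 304.8 GPa, ρ = 1850 kg/m³
  option V: E = 297.1 GPa, ρ = 3170 kg/m³
  option P: E = 202.7 GPa, ρ = 8332 kg/m³
  option W: E = 24.67 GPa, ρ = 1830 kg/m³
  option B: E = 403.0 GPa, ρ = 19300 kg/m³
  option C: E = 45.44 GPa, ρ = 1790 kg/m³
  option Y: M = 165 MN·m/kg
  option V: M = 93.7 MN·m/kg
  option Q: M = 27.1 MN·m/kg
  option C: M = 25.4 MN·m/kg
  option P: M = 24.3 MN·m/kg
  option B: M = 20.9 MN·m/kg
  option W: M = 13.5 MN·m/kg
Highest index: option Y.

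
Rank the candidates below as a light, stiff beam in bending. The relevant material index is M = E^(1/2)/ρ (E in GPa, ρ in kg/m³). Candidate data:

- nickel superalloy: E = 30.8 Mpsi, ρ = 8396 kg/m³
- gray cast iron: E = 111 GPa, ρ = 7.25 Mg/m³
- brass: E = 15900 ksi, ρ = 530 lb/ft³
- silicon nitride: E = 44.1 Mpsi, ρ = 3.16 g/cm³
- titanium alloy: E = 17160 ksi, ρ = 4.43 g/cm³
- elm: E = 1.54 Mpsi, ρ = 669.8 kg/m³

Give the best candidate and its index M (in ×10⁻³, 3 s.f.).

After converting to SI:
  nickel superalloy: E = 212.4 GPa, ρ = 8396 kg/m³
  gray cast iron: E = 111.0 GPa, ρ = 7250 kg/m³
  brass: E = 109.6 GPa, ρ = 8490 kg/m³
  silicon nitride: E = 304.1 GPa, ρ = 3160 kg/m³
  titanium alloy: E = 118.3 GPa, ρ = 4430 kg/m³
  elm: E = 10.62 GPa, ρ = 669.8 kg/m³
  silicon nitride: M = 5.52×10⁻³
  elm: M = 4.86×10⁻³
  titanium alloy: M = 2.46×10⁻³
  nickel superalloy: M = 1.74×10⁻³
  gray cast iron: M = 1.45×10⁻³
  brass: M = 1.23×10⁻³
Highest index: silicon nitride.

silicon nitride, M = 5.52×10⁻³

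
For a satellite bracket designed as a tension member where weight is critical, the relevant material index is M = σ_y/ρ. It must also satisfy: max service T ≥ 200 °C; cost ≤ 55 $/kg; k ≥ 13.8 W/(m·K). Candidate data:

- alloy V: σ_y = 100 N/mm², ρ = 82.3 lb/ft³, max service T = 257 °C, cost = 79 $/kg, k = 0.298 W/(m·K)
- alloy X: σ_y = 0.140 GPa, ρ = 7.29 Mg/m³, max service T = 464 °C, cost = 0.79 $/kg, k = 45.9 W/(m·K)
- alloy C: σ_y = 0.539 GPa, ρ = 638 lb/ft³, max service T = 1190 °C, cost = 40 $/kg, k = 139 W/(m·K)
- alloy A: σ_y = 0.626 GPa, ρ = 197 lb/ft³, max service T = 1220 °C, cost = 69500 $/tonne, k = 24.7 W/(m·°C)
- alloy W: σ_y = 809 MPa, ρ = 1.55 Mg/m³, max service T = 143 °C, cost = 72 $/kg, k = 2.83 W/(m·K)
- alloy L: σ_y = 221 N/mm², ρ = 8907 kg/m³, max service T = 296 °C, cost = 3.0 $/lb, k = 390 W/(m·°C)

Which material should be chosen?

alloy C

Screen on constraints: max service T ≥ 200 °C; cost ≤ 55 $/kg; k ≥ 13.8 W/(m·K). Survivors: alloy X, alloy C, alloy L.
In SI units:
  alloy X: σ_y = 140.0 MPa, ρ = 7290 kg/m³
  alloy C: σ_y = 539.0 MPa, ρ = 10220 kg/m³
  alloy L: σ_y = 221.0 MPa, ρ = 8907 kg/m³
  alloy C: M = 52.7 kN·m/kg
  alloy L: M = 24.8 kN·m/kg
  alloy X: M = 19.2 kN·m/kg
Highest index: alloy C.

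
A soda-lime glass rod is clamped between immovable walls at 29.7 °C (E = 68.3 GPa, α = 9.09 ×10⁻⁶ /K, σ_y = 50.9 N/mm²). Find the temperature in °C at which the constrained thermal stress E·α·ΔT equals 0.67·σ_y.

σ_y = 50.9 N/mm² = 50.90 MPa.
E·α·ΔT = 34.10 MPa ⇒ ΔT = 34.10 / (68.30×10³ × 9.09×10⁻⁶) = 54.93 K.
T = 29.7 + 54.93 = 84.63 °C.

84.6 °C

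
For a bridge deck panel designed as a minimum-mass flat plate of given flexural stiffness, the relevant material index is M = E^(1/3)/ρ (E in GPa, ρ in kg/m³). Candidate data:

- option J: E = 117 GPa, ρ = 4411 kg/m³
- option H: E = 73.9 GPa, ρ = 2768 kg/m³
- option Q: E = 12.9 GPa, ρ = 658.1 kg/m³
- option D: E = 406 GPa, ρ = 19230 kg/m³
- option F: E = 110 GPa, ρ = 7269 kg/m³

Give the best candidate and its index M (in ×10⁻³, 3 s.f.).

option Q, M = 3.56×10⁻³

Per-candidate index values:
  option Q: M = 3.56×10⁻³
  option H: M = 1.52×10⁻³
  option J: M = 1.11×10⁻³
  option F: M = 0.659×10⁻³
  option D: M = 0.385×10⁻³
Highest index: option Q.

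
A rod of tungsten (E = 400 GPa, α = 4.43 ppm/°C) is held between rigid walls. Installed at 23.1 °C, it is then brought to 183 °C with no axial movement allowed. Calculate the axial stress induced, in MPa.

283 MPa

ΔT = 159.9 K. Constrained thermal stress σ = E·α·ΔT = 400.0×10³ MPa × 4.43×10⁻⁶ × 159.9 = 283 MPa (compressive).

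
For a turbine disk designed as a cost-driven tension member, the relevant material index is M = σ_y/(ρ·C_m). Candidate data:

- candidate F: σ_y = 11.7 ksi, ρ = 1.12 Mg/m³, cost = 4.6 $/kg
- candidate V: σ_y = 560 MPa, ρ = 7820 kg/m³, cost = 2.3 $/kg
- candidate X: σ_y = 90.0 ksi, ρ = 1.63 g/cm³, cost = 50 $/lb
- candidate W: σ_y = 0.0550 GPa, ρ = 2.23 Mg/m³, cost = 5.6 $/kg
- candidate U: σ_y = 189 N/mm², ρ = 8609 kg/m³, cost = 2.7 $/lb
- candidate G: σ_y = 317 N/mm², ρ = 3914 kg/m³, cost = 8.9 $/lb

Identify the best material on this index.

In SI units:
  candidate F: σ_y = 80.67 MPa, ρ = 1120 kg/m³, cost = 4.600 $/kg
  candidate V: σ_y = 560.0 MPa, ρ = 7820 kg/m³, cost = 2.300 $/kg
  candidate X: σ_y = 620.5 MPa, ρ = 1630 kg/m³, cost = 110.2 $/kg
  candidate W: σ_y = 55.00 MPa, ρ = 2230 kg/m³, cost = 5.600 $/kg
  candidate U: σ_y = 189.0 MPa, ρ = 8609 kg/m³, cost = 5.952 $/kg
  candidate G: σ_y = 317.0 MPa, ρ = 3914 kg/m³, cost = 19.62 $/kg
  candidate V: M = 31.1 kN·m per $
  candidate F: M = 15.7 kN·m per $
  candidate W: M = 4.40 kN·m per $
  candidate G: M = 4.13 kN·m per $
  candidate U: M = 3.69 kN·m per $
  candidate X: M = 3.45 kN·m per $
Candidate V has the largest M.

candidate V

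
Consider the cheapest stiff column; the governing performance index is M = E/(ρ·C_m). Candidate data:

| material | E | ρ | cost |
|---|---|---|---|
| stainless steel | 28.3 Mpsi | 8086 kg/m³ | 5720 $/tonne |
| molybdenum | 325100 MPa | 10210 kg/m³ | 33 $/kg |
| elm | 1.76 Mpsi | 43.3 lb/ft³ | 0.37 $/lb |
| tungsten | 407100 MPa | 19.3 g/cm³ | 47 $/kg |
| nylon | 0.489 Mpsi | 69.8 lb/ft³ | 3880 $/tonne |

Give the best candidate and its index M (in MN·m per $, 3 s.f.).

elm, M = 21.4 MN·m per $

Putting every candidate on a common basis:
  stainless steel: E = 195.1 GPa, ρ = 8086 kg/m³, cost = 5.720 $/kg
  molybdenum: E = 325.1 GPa, ρ = 10210 kg/m³, cost = 33.00 $/kg
  elm: E = 12.13 GPa, ρ = 693.6 kg/m³, cost = 0.8157 $/kg
  tungsten: E = 407.1 GPa, ρ = 19300 kg/m³, cost = 47.00 $/kg
  nylon: E = 3.372 GPa, ρ = 1118 kg/m³, cost = 3.880 $/kg
  elm: M = 21.4 MN·m per $
  stainless steel: M = 4.22 MN·m per $
  molybdenum: M = 0.965 MN·m per $
  nylon: M = 0.777 MN·m per $
  tungsten: M = 0.449 MN·m per $
Highest index: elm.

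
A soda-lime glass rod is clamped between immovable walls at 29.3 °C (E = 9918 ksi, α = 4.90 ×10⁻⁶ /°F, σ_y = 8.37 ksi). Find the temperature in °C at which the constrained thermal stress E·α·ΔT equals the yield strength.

125 °C

E = 9918 ksi = 68.38 GPa.
α = 4.90×10⁻⁶/°F × 9/5 = 8.82×10⁻⁶/K.
σ_y = 8.37 ksi = 57.71 MPa.
E·α·ΔT = 57.71 MPa ⇒ ΔT = 57.71 / (68.38×10³ × 8.82×10⁻⁶) = 95.68 K.
T = 29.3 + 95.68 = 125.0 °C.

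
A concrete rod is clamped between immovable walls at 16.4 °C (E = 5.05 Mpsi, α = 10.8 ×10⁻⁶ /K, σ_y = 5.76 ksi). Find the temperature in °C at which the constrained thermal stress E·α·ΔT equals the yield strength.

122 °C

E = 5.05 Mpsi = 34.82 GPa.
σ_y = 5.76 ksi = 39.71 MPa.
E·α·ΔT = 39.71 MPa ⇒ ΔT = 39.71 / (34.82×10³ × 10.8×10⁻⁶) = 105.6 K.
T = 16.4 + 105.6 = 122.0 °C.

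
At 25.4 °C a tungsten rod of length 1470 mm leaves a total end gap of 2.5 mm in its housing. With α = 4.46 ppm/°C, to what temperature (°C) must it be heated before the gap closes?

α·L₀·ΔT = 2.5 mm ⇒ ΔT = 2.5 / (4.46×10⁻⁶ × 1470.0) = 381.3 K.
T = 25.4 + 381.3 = 406.7 °C.

407 °C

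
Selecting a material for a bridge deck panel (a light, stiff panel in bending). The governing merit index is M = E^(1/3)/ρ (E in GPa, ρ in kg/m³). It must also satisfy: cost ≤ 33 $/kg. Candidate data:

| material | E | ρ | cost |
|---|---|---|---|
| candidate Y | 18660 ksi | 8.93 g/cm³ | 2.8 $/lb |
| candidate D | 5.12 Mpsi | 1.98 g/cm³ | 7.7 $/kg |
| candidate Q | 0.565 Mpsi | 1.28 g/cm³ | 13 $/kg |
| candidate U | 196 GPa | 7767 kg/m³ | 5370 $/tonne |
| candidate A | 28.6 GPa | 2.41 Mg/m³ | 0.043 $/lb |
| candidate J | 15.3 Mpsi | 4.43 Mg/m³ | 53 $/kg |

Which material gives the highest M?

candidate D

Screen on constraints: cost ≤ 33 $/kg. Survivors: candidate Y, candidate D, candidate Q, candidate U, candidate A.
Normalizing units and computing the index:
  candidate Y: E = 128.7 GPa, ρ = 8930 kg/m³
  candidate D: E = 35.30 GPa, ρ = 1980 kg/m³
  candidate Q: E = 3.896 GPa, ρ = 1280 kg/m³
  candidate U: E = 196.0 GPa, ρ = 7767 kg/m³
  candidate A: E = 28.60 GPa, ρ = 2410 kg/m³
  candidate D: M = 1.66×10⁻³
  candidate A: M = 1.27×10⁻³
  candidate Q: M = 1.23×10⁻³
  candidate U: M = 0.748×10⁻³
  candidate Y: M = 0.565×10⁻³
Candidate D has the largest M.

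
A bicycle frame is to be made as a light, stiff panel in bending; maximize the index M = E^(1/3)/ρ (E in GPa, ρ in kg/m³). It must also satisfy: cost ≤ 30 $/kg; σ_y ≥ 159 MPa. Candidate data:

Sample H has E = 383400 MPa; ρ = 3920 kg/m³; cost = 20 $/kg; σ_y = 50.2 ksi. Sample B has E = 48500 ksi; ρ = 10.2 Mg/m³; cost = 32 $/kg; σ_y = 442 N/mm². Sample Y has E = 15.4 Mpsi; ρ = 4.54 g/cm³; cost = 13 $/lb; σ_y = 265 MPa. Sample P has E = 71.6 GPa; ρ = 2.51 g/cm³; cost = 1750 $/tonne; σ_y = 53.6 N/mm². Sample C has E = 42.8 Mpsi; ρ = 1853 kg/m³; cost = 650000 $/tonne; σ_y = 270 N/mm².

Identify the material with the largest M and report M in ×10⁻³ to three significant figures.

Screen on constraints: cost ≤ 30 $/kg; σ_y ≥ 159 MPa. Survivors: sample H, sample Y.
After converting to SI:
  sample H: E = 383.4 GPa, ρ = 3920 kg/m³
  sample Y: E = 106.2 GPa, ρ = 4540 kg/m³
  sample H: M = 1.85×10⁻³
  sample Y: M = 1.04×10⁻³
Highest index: sample H.

sample H, M = 1.85×10⁻³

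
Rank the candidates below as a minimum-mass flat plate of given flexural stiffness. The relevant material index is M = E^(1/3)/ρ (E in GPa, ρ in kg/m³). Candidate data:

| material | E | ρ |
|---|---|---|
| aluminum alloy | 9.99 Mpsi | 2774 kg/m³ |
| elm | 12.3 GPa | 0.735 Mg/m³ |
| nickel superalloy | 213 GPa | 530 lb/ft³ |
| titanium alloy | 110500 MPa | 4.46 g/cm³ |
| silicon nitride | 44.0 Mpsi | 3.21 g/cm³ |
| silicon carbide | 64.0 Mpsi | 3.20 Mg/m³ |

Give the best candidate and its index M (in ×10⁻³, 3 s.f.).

elm, M = 3.14×10⁻³

Putting every candidate on a common basis:
  aluminum alloy: E = 68.88 GPa, ρ = 2774 kg/m³
  elm: E = 12.30 GPa, ρ = 735.0 kg/m³
  nickel superalloy: E = 213.0 GPa, ρ = 8490 kg/m³
  titanium alloy: E = 110.5 GPa, ρ = 4460 kg/m³
  silicon nitride: E = 303.4 GPa, ρ = 3210 kg/m³
  silicon carbide: E = 441.3 GPa, ρ = 3200 kg/m³
  elm: M = 3.14×10⁻³
  silicon carbide: M = 2.38×10⁻³
  silicon nitride: M = 2.09×10⁻³
  aluminum alloy: M = 1.48×10⁻³
  titanium alloy: M = 1.08×10⁻³
  nickel superalloy: M = 0.703×10⁻³
Highest index: elm.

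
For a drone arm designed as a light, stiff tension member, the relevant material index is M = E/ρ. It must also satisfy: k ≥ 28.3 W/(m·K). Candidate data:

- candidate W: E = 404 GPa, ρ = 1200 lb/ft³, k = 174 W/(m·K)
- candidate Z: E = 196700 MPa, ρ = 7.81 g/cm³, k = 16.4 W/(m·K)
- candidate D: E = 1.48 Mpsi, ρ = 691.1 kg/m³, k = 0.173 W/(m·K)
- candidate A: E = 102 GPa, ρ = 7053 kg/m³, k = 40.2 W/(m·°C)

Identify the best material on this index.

candidate W

Screen on constraints: k ≥ 28.3 W/(m·K). Survivors: candidate W, candidate A.
In SI units:
  candidate W: E = 404.0 GPa, ρ = 19220 kg/m³
  candidate A: E = 102.0 GPa, ρ = 7053 kg/m³
  candidate W: M = 21.0 MN·m/kg
  candidate A: M = 14.5 MN·m/kg
Candidate W ranks first.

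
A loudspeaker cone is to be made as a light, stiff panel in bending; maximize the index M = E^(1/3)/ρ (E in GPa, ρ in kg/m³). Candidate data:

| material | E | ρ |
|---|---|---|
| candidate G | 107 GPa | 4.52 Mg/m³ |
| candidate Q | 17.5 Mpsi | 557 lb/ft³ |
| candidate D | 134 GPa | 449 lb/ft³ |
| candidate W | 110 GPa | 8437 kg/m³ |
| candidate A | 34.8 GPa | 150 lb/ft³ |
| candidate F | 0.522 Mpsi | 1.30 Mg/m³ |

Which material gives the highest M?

Putting every candidate on a common basis:
  candidate G: E = 107.0 GPa, ρ = 4520 kg/m³
  candidate Q: E = 120.7 GPa, ρ = 8922 kg/m³
  candidate D: E = 134.0 GPa, ρ = 7192 kg/m³
  candidate W: E = 110.0 GPa, ρ = 8437 kg/m³
  candidate A: E = 34.80 GPa, ρ = 2403 kg/m³
  candidate F: E = 3.599 GPa, ρ = 1300 kg/m³
  candidate A: M = 1.36×10⁻³
  candidate F: M = 1.18×10⁻³
  candidate G: M = 1.05×10⁻³
  candidate D: M = 0.711×10⁻³
  candidate W: M = 0.568×10⁻³
  candidate Q: M = 0.554×10⁻³
Candidate A ranks first.

candidate A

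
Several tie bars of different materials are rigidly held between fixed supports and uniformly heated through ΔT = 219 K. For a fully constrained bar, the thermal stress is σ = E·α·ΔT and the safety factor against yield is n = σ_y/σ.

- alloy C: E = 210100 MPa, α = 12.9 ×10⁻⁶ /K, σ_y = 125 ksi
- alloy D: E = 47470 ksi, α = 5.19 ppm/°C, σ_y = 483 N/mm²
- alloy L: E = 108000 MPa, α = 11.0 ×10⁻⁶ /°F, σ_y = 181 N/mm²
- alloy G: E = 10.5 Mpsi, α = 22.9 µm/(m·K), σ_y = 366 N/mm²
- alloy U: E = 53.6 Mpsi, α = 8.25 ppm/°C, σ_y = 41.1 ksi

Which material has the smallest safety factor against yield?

With everything in SI (GPa, ×10⁻⁶/K, MPa):
  alloy C: E = 210.1, α = 12.9, σ_y = 861.8 → σ = 594 MPa, n = 1.45
  alloy D: E = 327.3, α = 5.19, σ_y = 483.0 → σ = 372 MPa, n = 1.30
  alloy L: E = 108.0, α = 19.8, σ_y = 181.0 → σ = 468 MPa, n = 0.386
  alloy G: E = 72.39, α = 22.9, σ_y = 366.0 → σ = 363 MPa, n = 1.01
  alloy U: E = 369.6, α = 8.25, σ_y = 283.4 → σ = 668 MPa, n = 0.424
Alloy L has the lowest safety factor, n = 0.386.

alloy L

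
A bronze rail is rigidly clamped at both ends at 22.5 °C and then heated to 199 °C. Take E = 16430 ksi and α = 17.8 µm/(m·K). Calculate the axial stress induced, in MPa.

356 MPa

E = 16430 ksi = 113.3 GPa.
ΔT = 176.5 K. Constrained thermal stress σ = E·α·ΔT = 113.3×10³ MPa × 17.8×10⁻⁶ × 176.5 = 356 MPa (compressive).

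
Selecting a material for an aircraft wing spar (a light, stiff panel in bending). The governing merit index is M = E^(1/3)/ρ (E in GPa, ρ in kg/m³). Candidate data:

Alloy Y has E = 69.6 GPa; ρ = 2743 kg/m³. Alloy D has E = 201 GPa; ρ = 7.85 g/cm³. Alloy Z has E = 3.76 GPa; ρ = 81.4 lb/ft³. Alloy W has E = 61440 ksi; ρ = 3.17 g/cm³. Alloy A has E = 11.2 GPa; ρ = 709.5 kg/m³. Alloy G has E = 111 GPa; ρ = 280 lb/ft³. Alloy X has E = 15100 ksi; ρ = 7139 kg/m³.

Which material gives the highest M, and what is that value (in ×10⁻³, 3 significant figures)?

alloy A, M = 3.15×10⁻³

After converting to SI:
  alloy Y: E = 69.60 GPa, ρ = 2743 kg/m³
  alloy D: E = 201.0 GPa, ρ = 7850 kg/m³
  alloy Z: E = 3.760 GPa, ρ = 1304 kg/m³
  alloy W: E = 423.6 GPa, ρ = 3170 kg/m³
  alloy A: E = 11.20 GPa, ρ = 709.5 kg/m³
  alloy G: E = 111.0 GPa, ρ = 4485 kg/m³
  alloy X: E = 104.1 GPa, ρ = 7139 kg/m³
  alloy A: M = 3.15×10⁻³
  alloy W: M = 2.37×10⁻³
  alloy Y: M = 1.50×10⁻³
  alloy Z: M = 1.19×10⁻³
  alloy G: M = 1.07×10⁻³
  alloy D: M = 0.746×10⁻³
  alloy X: M = 0.659×10⁻³
Alloy A has the largest M.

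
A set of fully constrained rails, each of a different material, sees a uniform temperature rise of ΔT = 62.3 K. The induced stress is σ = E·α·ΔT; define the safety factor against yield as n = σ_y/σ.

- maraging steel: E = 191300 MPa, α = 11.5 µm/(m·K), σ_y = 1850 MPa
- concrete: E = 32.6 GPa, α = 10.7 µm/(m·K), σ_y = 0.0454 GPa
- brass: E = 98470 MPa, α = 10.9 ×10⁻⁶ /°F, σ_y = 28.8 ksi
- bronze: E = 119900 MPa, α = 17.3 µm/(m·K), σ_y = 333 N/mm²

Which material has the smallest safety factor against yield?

Per material, after unit conversion:
  maraging steel: E = 191.3, α = 11.5, σ_y = 1850 → σ = 137 MPa, n = 13.5
  concrete: E = 32.60, α = 10.7, σ_y = 45.40 → σ = 21.7 MPa, n = 2.09
  brass: E = 98.47, α = 19.6, σ_y = 198.6 → σ = 120 MPa, n = 1.65
  bronze: E = 119.9, α = 17.3, σ_y = 333.0 → σ = 129 MPa, n = 2.58
The minimum is brass at n = 1.65.

brass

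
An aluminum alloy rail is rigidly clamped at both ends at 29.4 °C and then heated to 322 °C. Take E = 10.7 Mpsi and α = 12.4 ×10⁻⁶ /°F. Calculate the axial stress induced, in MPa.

482 MPa

E = 10.7 Mpsi = 73.77 GPa.
α = 12.4×10⁻⁶/°F × 9/5 = 22.3×10⁻⁶/K.
ΔT = 292.6 K. Constrained thermal stress σ = E·α·ΔT = 73.77×10³ MPa × 22.3×10⁻⁶ × 292.6 = 482 MPa (compressive).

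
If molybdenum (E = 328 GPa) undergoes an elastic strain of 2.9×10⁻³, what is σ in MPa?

951 MPa

σ = E·ε = 328000 MPa × 2.9×10⁻³ = 951 MPa.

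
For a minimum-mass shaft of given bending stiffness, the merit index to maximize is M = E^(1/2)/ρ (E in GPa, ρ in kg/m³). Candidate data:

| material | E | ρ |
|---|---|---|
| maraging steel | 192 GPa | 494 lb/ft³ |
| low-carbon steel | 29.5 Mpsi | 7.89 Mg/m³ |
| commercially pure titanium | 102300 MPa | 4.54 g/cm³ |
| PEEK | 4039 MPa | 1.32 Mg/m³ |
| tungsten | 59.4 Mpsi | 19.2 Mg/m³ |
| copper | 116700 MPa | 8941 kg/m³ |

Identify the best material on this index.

Convert each candidate to consistent units, then evaluate M:
  maraging steel: E = 192.0 GPa, ρ = 7913 kg/m³
  low-carbon steel: E = 203.4 GPa, ρ = 7890 kg/m³
  commercially pure titanium: E = 102.3 GPa, ρ = 4540 kg/m³
  PEEK: E = 4.039 GPa, ρ = 1320 kg/m³
  tungsten: E = 409.5 GPa, ρ = 19200 kg/m³
  copper: E = 116.7 GPa, ρ = 8941 kg/m³
  commercially pure titanium: M = 2.23×10⁻³
  low-carbon steel: M = 1.81×10⁻³
  maraging steel: M = 1.75×10⁻³
  PEEK: M = 1.52×10⁻³
  copper: M = 1.21×10⁻³
  tungsten: M = 1.05×10⁻³
Commercially pure titanium ranks first.

commercially pure titanium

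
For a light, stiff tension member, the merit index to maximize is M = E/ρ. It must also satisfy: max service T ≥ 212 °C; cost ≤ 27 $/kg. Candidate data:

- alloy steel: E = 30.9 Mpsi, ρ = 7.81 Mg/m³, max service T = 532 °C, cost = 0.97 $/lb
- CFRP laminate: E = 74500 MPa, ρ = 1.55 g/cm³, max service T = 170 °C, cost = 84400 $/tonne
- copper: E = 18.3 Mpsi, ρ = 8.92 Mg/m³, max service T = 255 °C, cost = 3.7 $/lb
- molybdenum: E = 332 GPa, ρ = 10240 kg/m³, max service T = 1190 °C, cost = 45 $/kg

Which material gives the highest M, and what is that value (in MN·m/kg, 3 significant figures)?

Screen on constraints: max service T ≥ 212 °C; cost ≤ 27 $/kg. Survivors: alloy steel, copper.
Convert each candidate to consistent units, then evaluate M:
  alloy steel: E = 213.0 GPa, ρ = 7810 kg/m³
  copper: E = 126.2 GPa, ρ = 8920 kg/m³
  alloy steel: M = 27.3 MN·m/kg
  copper: M = 14.1 MN·m/kg
Alloy steel has the largest M.

alloy steel, M = 27.3 MN·m/kg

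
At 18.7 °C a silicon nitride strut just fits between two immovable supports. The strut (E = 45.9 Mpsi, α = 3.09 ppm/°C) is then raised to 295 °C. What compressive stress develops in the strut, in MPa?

270 MPa

E = 45.9 Mpsi = 316.5 GPa.
ΔT = 276.3 K. Constrained thermal stress σ = E·α·ΔT = 316.5×10³ MPa × 3.09×10⁻⁶ × 276.3 = 270 MPa (compressive).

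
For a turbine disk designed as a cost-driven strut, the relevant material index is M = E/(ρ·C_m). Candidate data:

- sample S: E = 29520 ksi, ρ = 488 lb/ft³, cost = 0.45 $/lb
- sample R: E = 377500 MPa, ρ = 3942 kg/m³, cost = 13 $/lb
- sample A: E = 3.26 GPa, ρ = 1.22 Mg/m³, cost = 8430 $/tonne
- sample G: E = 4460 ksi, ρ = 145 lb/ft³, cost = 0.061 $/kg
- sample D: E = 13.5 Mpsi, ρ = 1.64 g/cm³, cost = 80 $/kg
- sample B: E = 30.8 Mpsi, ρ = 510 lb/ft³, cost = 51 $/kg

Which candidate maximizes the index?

sample G

In SI units:
  sample S: E = 203.5 GPa, ρ = 7817 kg/m³, cost = 0.9921 $/kg
  sample R: E = 377.5 GPa, ρ = 3942 kg/m³, cost = 28.66 $/kg
  sample A: E = 3.260 GPa, ρ = 1220 kg/m³, cost = 8.430 $/kg
  sample G: E = 30.75 GPa, ρ = 2323 kg/m³, cost = 0.06100 $/kg
  sample D: E = 93.08 GPa, ρ = 1640 kg/m³, cost = 80.00 $/kg
  sample B: E = 212.4 GPa, ρ = 8169 kg/m³, cost = 51.00 $/kg
  sample G: M = 217 MN·m per $
  sample S: M = 26.2 MN·m per $
  sample R: M = 3.34 MN·m per $
  sample D: M = 0.709 MN·m per $
  sample B: M = 0.510 MN·m per $
  sample A: M = 0.317 MN·m per $
The maximum is for sample G.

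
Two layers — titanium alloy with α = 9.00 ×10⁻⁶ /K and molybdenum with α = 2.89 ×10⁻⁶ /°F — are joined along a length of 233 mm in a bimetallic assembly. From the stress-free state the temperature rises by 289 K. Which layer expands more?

molybdenum: α = 2.89×10⁻⁶/°F × 9/5 = 5.20×10⁻⁶/K.
α(titanium alloy) = 9.00×10⁻⁶/K vs α(molybdenum) = 5.20×10⁻⁶/K.
Higher α expands more for the same ΔT: titanium alloy.

titanium alloy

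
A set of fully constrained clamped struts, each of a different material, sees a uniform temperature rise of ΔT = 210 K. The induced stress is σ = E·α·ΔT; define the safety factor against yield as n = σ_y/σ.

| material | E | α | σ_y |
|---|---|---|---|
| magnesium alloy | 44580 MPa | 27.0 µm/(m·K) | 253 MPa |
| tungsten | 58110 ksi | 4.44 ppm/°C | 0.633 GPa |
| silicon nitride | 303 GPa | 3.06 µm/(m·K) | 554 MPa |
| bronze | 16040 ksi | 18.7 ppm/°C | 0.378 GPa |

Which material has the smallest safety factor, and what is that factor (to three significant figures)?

bronze, n = 0.870

Per material, after unit conversion:
  magnesium alloy: E = 44.58, α = 27.0, σ_y = 253.0 → σ = 253 MPa, n = 1.00
  tungsten: E = 400.7, α = 4.44, σ_y = 633.0 → σ = 374 MPa, n = 1.69
  silicon nitride: E = 303.0, α = 3.06, σ_y = 554.0 → σ = 195 MPa, n = 2.85
  bronze: E = 110.6, α = 18.7, σ_y = 378.0 → σ = 434 MPa, n = 0.870
Smallest n: bronze with n = 0.870.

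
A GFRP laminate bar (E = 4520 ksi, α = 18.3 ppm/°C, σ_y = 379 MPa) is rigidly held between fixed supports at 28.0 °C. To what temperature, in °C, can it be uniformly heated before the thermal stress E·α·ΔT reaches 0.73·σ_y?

E = 4520 ksi = 31.16 GPa.
E·α·ΔT = 276.7 MPa ⇒ ΔT = 276.7 / (31.16×10³ × 18.3×10⁻⁶) = 485.1 K.
T = 28.0 + 485.1 = 513.1 °C.

513 °C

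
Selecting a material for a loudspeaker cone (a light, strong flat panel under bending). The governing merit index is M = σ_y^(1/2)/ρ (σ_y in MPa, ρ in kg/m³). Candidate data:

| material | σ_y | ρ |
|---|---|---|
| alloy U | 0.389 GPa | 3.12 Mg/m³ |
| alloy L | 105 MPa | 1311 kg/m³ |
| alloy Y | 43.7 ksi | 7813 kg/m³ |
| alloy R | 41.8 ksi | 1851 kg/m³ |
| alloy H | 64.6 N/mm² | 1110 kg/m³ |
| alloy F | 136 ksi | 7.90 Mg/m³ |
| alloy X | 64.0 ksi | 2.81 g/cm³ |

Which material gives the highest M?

Putting every candidate on a common basis:
  alloy U: σ_y = 389.0 MPa, ρ = 3120 kg/m³
  alloy L: σ_y = 105.0 MPa, ρ = 1311 kg/m³
  alloy Y: σ_y = 301.3 MPa, ρ = 7813 kg/m³
  alloy R: σ_y = 288.2 MPa, ρ = 1851 kg/m³
  alloy H: σ_y = 64.60 MPa, ρ = 1110 kg/m³
  alloy F: σ_y = 937.7 MPa, ρ = 7900 kg/m³
  alloy X: σ_y = 441.3 MPa, ρ = 2810 kg/m³
  alloy R: M = 9.17×10⁻³
  alloy L: M = 7.82×10⁻³
  alloy X: M = 7.48×10⁻³
  alloy H: M = 7.24×10⁻³
  alloy U: M = 6.32×10⁻³
  alloy F: M = 3.88×10⁻³
  alloy Y: M = 2.22×10⁻³
Alloy R ranks first.

alloy R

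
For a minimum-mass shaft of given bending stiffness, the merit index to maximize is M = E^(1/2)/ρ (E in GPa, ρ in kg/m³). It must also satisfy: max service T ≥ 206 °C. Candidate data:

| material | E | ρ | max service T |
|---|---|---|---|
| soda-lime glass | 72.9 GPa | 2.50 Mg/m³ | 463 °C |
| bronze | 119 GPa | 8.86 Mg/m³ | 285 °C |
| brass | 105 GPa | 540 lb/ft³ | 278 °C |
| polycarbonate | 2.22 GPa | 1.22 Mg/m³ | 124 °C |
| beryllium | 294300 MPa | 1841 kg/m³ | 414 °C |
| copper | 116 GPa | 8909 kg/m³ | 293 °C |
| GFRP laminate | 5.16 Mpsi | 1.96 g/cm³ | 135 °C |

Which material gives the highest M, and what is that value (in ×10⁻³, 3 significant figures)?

beryllium, M = 9.32×10⁻³

Screen on constraints: max service T ≥ 206 °C. Survivors: soda-lime glass, bronze, brass, beryllium, copper.
Putting every candidate on a common basis:
  soda-lime glass: E = 72.90 GPa, ρ = 2500 kg/m³
  bronze: E = 119.0 GPa, ρ = 8860 kg/m³
  brass: E = 105.0 GPa, ρ = 8650 kg/m³
  beryllium: E = 294.3 GPa, ρ = 1841 kg/m³
  copper: E = 116.0 GPa, ρ = 8909 kg/m³
  beryllium: M = 9.32×10⁻³
  soda-lime glass: M = 3.42×10⁻³
  bronze: M = 1.23×10⁻³
  copper: M = 1.21×10⁻³
  brass: M = 1.18×10⁻³
Beryllium ranks first.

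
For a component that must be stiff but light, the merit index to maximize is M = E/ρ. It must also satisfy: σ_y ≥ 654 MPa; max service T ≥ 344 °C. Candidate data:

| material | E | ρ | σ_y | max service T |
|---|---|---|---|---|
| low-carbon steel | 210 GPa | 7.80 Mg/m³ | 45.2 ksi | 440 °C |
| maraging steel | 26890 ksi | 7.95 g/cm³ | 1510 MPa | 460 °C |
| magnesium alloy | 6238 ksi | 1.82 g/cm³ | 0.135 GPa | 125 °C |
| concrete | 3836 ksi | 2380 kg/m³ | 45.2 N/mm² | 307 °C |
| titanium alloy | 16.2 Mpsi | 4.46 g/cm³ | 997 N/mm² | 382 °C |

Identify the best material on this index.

Screen on constraints: σ_y ≥ 654 MPa; max service T ≥ 344 °C. Survivors: maraging steel, titanium alloy.
After converting to SI:
  maraging steel: E = 185.4 GPa, ρ = 7950 kg/m³
  titanium alloy: E = 111.7 GPa, ρ = 4460 kg/m³
  titanium alloy: M = 25.0 MN·m/kg
  maraging steel: M = 23.3 MN·m/kg
Titanium alloy ranks first.

titanium alloy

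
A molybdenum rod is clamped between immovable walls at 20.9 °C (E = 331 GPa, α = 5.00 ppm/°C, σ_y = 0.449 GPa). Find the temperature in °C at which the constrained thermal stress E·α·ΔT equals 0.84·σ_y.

σ_y = 0.449 GPa = 449.0 MPa.
E·α·ΔT = 377.2 MPa ⇒ ΔT = 377.2 / (331.0×10³ × 5.00×10⁻⁶) = 227.9 K.
T = 20.9 + 227.9 = 248.8 °C.

249 °C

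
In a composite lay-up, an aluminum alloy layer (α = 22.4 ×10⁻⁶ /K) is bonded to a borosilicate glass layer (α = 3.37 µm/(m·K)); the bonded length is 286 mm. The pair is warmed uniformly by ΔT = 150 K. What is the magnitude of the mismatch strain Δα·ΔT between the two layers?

2.85×10⁻³

Δα = |22.4 − 3.37|×10⁻⁶/K = 19.0×10⁻⁶/K.
Mismatch strain = Δα·ΔT = 19.0×10⁻⁶ × 150.0 = 2.85×10⁻³.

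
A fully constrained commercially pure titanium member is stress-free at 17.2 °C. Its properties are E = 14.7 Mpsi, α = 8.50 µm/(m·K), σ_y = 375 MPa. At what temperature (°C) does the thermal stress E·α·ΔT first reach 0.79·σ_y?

E = 14.7 Mpsi = 101.4 GPa.
E·α·ΔT = 296.2 MPa ⇒ ΔT = 296.2 / (101.4×10³ × 8.50×10⁻⁶) = 343.9 K.
T = 17.2 + 343.9 = 361.1 °C.

361 °C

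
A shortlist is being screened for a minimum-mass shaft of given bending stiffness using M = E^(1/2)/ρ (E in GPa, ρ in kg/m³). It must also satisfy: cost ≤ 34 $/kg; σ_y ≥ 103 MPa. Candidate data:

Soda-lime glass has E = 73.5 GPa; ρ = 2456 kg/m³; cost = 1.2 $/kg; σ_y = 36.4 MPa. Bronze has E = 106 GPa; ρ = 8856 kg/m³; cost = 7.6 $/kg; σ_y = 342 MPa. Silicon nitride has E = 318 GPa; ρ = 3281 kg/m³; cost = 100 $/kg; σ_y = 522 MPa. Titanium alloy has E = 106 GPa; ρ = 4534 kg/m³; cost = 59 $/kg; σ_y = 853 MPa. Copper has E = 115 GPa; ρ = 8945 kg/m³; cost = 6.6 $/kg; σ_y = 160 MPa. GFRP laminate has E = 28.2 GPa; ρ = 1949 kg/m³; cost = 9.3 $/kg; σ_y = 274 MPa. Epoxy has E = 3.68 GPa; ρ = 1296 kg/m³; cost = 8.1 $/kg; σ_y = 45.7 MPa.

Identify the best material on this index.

GFRP laminate

Screen on constraints: cost ≤ 34 $/kg; σ_y ≥ 103 MPa. Survivors: bronze, copper, GFRP laminate.
Computing M directly (units already consistent):
  GFRP laminate: M = 2.72×10⁻³
  copper: M = 1.20×10⁻³
  bronze: M = 1.16×10⁻³
Highest index: GFRP laminate.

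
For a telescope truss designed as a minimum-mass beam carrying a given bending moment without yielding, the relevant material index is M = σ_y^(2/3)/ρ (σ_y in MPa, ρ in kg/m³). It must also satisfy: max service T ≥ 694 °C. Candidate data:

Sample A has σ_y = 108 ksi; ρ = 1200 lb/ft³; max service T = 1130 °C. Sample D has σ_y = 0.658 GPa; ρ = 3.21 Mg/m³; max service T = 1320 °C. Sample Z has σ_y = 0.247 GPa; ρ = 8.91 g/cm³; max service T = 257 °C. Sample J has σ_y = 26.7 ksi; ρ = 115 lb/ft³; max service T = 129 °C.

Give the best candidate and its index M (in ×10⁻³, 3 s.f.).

Screen on constraints: max service T ≥ 694 °C. Survivors: sample A, sample D.
Normalizing units and computing the index:
  sample A: σ_y = 744.6 MPa, ρ = 19220 kg/m³
  sample D: σ_y = 658.0 MPa, ρ = 3210 kg/m³
  sample D: M = 23.6×10⁻³
  sample A: M = 4.27×10⁻³
Sample D ranks first.

sample D, M = 23.6×10⁻³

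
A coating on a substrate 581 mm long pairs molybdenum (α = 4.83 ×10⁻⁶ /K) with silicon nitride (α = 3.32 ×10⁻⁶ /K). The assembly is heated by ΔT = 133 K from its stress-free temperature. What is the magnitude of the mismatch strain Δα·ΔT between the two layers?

Δα = |4.83 − 3.32|×10⁻⁶/K = 1.51×10⁻⁶/K.
Mismatch strain = Δα·ΔT = 1.51×10⁻⁶ × 133.0 = 2.01×10⁻⁴.

2.01×10⁻⁴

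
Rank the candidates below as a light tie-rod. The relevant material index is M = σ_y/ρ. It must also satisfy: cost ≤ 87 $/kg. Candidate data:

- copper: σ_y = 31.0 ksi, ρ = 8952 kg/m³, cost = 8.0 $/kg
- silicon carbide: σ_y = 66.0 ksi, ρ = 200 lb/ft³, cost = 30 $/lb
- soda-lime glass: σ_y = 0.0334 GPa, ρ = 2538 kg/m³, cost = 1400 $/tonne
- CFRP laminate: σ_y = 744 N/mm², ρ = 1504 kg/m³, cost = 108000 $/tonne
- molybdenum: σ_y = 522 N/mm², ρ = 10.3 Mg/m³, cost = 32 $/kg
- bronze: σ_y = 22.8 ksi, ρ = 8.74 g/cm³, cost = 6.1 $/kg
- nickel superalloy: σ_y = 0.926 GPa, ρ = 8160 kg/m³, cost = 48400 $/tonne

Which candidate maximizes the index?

silicon carbide

Screen on constraints: cost ≤ 87 $/kg. Survivors: copper, silicon carbide, soda-lime glass, molybdenum, bronze, nickel superalloy.
Normalizing units and computing the index:
  copper: σ_y = 213.7 MPa, ρ = 8952 kg/m³
  silicon carbide: σ_y = 455.1 MPa, ρ = 3204 kg/m³
  soda-lime glass: σ_y = 33.40 MPa, ρ = 2538 kg/m³
  molybdenum: σ_y = 522.0 MPa, ρ = 10300 kg/m³
  bronze: σ_y = 157.2 MPa, ρ = 8740 kg/m³
  nickel superalloy: σ_y = 926.0 MPa, ρ = 8160 kg/m³
  silicon carbide: M = 142 kN·m/kg
  nickel superalloy: M = 113 kN·m/kg
  molybdenum: M = 50.7 kN·m/kg
  copper: M = 23.9 kN·m/kg
  bronze: M = 18.0 kN·m/kg
  soda-lime glass: M = 13.2 kN·m/kg
Silicon carbide ranks first.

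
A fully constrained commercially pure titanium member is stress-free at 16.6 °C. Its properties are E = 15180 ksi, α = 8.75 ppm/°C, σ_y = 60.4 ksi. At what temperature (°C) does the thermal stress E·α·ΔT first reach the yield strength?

471 °C

E = 15180 ksi = 104.7 GPa.
σ_y = 60.4 ksi = 416.4 MPa.
E·α·ΔT = 416.4 MPa ⇒ ΔT = 416.4 / (104.7×10³ × 8.75×10⁻⁶) = 454.7 K.
T = 16.6 + 454.7 = 471.3 °C.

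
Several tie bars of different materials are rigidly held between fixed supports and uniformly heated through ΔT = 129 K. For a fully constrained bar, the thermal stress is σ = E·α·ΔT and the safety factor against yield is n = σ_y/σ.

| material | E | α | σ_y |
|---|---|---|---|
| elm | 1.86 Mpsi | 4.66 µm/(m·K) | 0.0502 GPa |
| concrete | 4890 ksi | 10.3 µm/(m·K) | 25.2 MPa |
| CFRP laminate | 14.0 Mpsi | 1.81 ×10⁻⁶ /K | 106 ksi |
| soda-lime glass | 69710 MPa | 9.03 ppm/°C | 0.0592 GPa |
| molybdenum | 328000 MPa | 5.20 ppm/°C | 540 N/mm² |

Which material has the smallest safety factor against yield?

In consistent units (E in GPa, α in ×10⁻⁶/K, σ_y in MPa):
  elm: E = 12.82, α = 4.66, σ_y = 50.20 → σ = 7.71 MPa, n = 6.51
  concrete: E = 33.72, α = 10.3, σ_y = 25.20 → σ = 44.8 MPa, n = 0.563
  CFRP laminate: E = 96.53, α = 1.81, σ_y = 730.8 → σ = 22.5 MPa, n = 32.4
  soda-lime glass: E = 69.71, α = 9.03, σ_y = 59.20 → σ = 81.2 MPa, n = 0.729
  molybdenum: E = 328.0, α = 5.20, σ_y = 540.0 → σ = 220 MPa, n = 2.45
Concrete has the lowest safety factor, n = 0.563.

concrete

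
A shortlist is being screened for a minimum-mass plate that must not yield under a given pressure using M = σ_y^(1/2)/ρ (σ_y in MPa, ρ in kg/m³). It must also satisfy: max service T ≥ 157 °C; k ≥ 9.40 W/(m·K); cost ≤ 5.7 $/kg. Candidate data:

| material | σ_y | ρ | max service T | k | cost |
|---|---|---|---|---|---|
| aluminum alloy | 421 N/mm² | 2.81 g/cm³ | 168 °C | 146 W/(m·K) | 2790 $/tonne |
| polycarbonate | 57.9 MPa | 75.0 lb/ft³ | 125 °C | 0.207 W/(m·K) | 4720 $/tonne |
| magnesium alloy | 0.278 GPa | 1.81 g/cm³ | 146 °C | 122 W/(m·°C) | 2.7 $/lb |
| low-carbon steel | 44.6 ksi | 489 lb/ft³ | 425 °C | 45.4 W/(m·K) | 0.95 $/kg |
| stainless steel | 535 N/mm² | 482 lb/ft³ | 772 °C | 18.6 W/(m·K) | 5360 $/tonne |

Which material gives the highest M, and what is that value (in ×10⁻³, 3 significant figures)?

Screen on constraints: max service T ≥ 157 °C; k ≥ 9.40 W/(m·K); cost ≤ 5.7 $/kg. Survivors: aluminum alloy, low-carbon steel, stainless steel.
After converting to SI:
  aluminum alloy: σ_y = 421.0 MPa, ρ = 2810 kg/m³
  low-carbon steel: σ_y = 307.5 MPa, ρ = 7833 kg/m³
  stainless steel: σ_y = 535.0 MPa, ρ = 7721 kg/m³
  aluminum alloy: M = 7.30×10⁻³
  stainless steel: M = 3.00×10⁻³
  low-carbon steel: M = 2.24×10⁻³
The maximum is for aluminum alloy.

aluminum alloy, M = 7.30×10⁻³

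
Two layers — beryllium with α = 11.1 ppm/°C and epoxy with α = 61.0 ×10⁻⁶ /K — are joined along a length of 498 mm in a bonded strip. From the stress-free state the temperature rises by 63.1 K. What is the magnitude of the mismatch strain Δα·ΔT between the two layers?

3.15×10⁻³

Δα = |11.1 − 61.0|×10⁻⁶/K = 49.9×10⁻⁶/K.
Mismatch strain = Δα·ΔT = 49.9×10⁻⁶ × 63.1 = 3.15×10⁻³.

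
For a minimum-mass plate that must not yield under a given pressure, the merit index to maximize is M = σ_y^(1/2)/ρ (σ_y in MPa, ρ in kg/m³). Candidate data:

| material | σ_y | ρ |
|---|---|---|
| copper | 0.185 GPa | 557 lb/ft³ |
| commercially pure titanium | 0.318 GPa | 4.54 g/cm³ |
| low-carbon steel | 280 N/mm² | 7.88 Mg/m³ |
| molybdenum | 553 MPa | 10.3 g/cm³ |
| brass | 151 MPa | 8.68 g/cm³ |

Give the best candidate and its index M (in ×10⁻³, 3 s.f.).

Normalizing units and computing the index:
  copper: σ_y = 185.0 MPa, ρ = 8922 kg/m³
  commercially pure titanium: σ_y = 318.0 MPa, ρ = 4540 kg/m³
  low-carbon steel: σ_y = 280.0 MPa, ρ = 7880 kg/m³
  molybdenum: σ_y = 553.0 MPa, ρ = 10300 kg/m³
  brass: σ_y = 151.0 MPa, ρ = 8680 kg/m³
  commercially pure titanium: M = 3.93×10⁻³
  molybdenum: M = 2.28×10⁻³
  low-carbon steel: M = 2.12×10⁻³
  copper: M = 1.52×10⁻³
  brass: M = 1.42×10⁻³
The maximum is for commercially pure titanium.

commercially pure titanium, M = 3.93×10⁻³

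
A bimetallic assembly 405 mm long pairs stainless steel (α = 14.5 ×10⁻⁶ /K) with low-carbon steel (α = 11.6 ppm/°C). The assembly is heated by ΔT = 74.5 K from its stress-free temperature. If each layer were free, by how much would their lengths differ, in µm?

87.5 µm

Δα = |14.5 − 11.6|×10⁻⁶/K = 2.90×10⁻⁶/K.
ΔL_mismatch = Δα·L·ΔT = 2.90×10⁻⁶ × 405.0 mm × 74.5 K = 87.5 µm.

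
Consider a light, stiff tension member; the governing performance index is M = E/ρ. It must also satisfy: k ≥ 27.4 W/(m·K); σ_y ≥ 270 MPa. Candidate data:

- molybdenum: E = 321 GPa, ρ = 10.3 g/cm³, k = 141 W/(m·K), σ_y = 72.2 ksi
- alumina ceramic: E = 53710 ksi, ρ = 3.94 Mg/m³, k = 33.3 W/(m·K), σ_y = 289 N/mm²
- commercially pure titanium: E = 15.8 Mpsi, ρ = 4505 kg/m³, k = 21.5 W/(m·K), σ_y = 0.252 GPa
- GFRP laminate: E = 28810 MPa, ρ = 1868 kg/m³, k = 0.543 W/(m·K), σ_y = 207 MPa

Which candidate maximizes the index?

alumina ceramic

Screen on constraints: k ≥ 27.4 W/(m·K); σ_y ≥ 270 MPa. Survivors: molybdenum, alumina ceramic.
Convert each candidate to consistent units, then evaluate M:
  molybdenum: E = 321.0 GPa, ρ = 10300 kg/m³
  alumina ceramic: E = 370.3 GPa, ρ = 3940 kg/m³
  alumina ceramic: M = 94.0 MN·m/kg
  molybdenum: M = 31.2 MN·m/kg
Alumina ceramic ranks first.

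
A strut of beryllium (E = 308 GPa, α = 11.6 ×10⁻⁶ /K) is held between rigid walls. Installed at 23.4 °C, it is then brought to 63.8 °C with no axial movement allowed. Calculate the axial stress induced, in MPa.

ΔT = 40.40 K. Constrained thermal stress σ = E·α·ΔT = 308.0×10³ MPa × 11.6×10⁻⁶ × 40.40 = 144 MPa (compressive).

144 MPa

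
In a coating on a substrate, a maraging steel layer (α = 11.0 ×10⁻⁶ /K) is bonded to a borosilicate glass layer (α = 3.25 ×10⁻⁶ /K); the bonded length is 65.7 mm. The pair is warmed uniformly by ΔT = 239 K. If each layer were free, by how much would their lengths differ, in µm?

Δα = |11.0 − 3.25|×10⁻⁶/K = 7.75×10⁻⁶/K.
ΔL_mismatch = Δα·L·ΔT = 7.75×10⁻⁶ × 65.7 mm × 239.0 K = 122 µm.

122 µm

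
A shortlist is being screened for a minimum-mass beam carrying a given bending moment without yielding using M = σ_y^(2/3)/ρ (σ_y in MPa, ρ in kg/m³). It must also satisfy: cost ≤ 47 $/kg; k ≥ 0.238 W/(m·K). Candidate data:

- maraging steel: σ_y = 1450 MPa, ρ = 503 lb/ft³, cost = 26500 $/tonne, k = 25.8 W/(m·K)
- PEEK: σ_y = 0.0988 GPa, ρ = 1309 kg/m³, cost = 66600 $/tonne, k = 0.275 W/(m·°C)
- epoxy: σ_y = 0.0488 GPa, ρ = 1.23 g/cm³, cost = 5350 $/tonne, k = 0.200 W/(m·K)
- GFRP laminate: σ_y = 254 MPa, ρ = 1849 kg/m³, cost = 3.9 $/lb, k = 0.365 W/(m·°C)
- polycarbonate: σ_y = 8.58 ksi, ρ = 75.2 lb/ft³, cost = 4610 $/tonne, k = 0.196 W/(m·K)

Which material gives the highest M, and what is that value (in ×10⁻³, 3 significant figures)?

GFRP laminate, M = 21.7×10⁻³

Screen on constraints: cost ≤ 47 $/kg; k ≥ 0.238 W/(m·K). Survivors: maraging steel, GFRP laminate.
Convert each candidate to consistent units, then evaluate M:
  maraging steel: σ_y = 1450 MPa, ρ = 8057 kg/m³
  GFRP laminate: σ_y = 254.0 MPa, ρ = 1849 kg/m³
  GFRP laminate: M = 21.7×10⁻³
  maraging steel: M = 15.9×10⁻³
The maximum is for GFRP laminate.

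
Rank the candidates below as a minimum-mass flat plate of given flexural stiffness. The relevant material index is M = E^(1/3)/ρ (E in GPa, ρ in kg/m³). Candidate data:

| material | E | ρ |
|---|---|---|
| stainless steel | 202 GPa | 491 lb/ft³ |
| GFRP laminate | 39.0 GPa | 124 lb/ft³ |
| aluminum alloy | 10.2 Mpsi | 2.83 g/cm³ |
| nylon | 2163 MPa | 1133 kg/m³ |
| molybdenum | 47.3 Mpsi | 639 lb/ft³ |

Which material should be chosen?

After converting to SI:
  stainless steel: E = 202.0 GPa, ρ = 7865 kg/m³
  GFRP laminate: E = 39.00 GPa, ρ = 1986 kg/m³
  aluminum alloy: E = 70.33 GPa, ρ = 2830 kg/m³
  nylon: E = 2.163 GPa, ρ = 1133 kg/m³
  molybdenum: E = 326.1 GPa, ρ = 10240 kg/m³
  GFRP laminate: M = 1.71×10⁻³
  aluminum alloy: M = 1.46×10⁻³
  nylon: M = 1.14×10⁻³
  stainless steel: M = 0.746×10⁻³
  molybdenum: M = 0.672×10⁻³
Highest index: GFRP laminate.

GFRP laminate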